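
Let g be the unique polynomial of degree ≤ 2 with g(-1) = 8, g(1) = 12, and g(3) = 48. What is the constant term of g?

Write g(t) = at^2 + bt + c. Substituting each data point gives a linear system:
  a - b + c = 8
  a + b + c = 12
  9a + 3b + c = 48
Solving the system yields a = 4, b = 2, c = 6.
So g(t) = 4t^2 + 2t + 6.
The constant term is 6.

6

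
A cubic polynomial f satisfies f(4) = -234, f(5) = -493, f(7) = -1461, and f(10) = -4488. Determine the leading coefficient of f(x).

-5

Write f(x) = ax^3 + bx^2 + cx + d. Substituting each data point gives a linear system:
  64a + 16b + 4c + d = -234
  125a + 25b + 5c + d = -493
  343a + 49b + 7c + d = -1461
  1000a + 100b + 10c + d = -4488
Solving the system yields a = -5, b = 5, c = 1, d = 2.
So f(x) = -5x^3 + 5x^2 + x + 2.
The leading coefficient is -5.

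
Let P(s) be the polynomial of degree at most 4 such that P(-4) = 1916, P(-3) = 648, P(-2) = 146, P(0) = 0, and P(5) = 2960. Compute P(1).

Using the Lagrange interpolation formula with nodes -4, -3, -2, 0, 5:
  L_0(s) = (s + 3)(s + 2)s(s - 5) / 72
  L_1(s) = (s + 4)(s + 2)s(s - 5) / -24
  L_2(s) = (s + 4)(s + 3)s(s - 5) / 28
  L_3(s) = (s + 4)(s + 3)(s + 2)(s - 5) / -120
  L_4(s) = (s + 4)(s + 3)(s + 2)s / 2520
Then P(s) = 1916·L_0(s) + 648·L_1(s) + 146·L_2(s) + 0·L_3(s) + 2960·L_4(s).
Expanding and collecting terms gives P(s) = 6s^4 - 6s^3 - s^2 - 3s.
Evaluating at s = 1: P(1) = -4.

-4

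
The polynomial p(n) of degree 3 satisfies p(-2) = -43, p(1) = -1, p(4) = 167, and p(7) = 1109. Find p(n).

Using the Lagrange interpolation formula with nodes -2, 1, 4, 7:
  L_0(n) = (n - 1)(n - 4)(n - 7) / -162
  L_1(n) = (n + 2)(n - 4)(n - 7) / 54
  L_2(n) = (n + 2)(n - 1)(n - 7) / -54
  L_3(n) = (n + 2)(n - 1)(n - 4) / 162
Then p(n) = -43·L_0(n) - 1·L_1(n) + 167·L_2(n) + 1109·L_3(n).
Expanding and collecting terms gives p(n) = 4n^3 - 5n^2 - 3n + 3.
Check: p(4) = 167. ✓

p(n) = 4n^3 - 5n^2 - 3n + 3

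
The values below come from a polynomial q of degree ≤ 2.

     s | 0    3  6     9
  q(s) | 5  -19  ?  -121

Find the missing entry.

On equispaced nodes a degree-2 polynomial has vanishing third forward difference, so
  - q(0) + 3·q(3) - 3·q(6) + q(9) = 0.
Substituting the known values and solving for q(6):
  -3·q(6) = 183
  q(6) = -61.

-61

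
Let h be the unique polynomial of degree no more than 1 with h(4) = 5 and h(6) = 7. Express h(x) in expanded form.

h(x) = x + 1

Using the Lagrange interpolation formula with nodes 4, 6:
  L_0(x) = (x - 6) / -2
  L_1(x) = (x - 4) / 2
Then h(x) = 5·L_0(x) + 7·L_1(x).
Expanding and collecting terms gives h(x) = x + 1.
Check: h(4) = 5. ✓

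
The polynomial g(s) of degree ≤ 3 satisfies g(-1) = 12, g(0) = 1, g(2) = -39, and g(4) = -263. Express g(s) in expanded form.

g(s) = -4s^3 + s^2 - 6s + 1

Write g(s) = as^3 + bs^2 + cs + d. Substituting each data point gives a linear system:
  -a + b - c + d = 12
  d = 1
  8a + 4b + 2c + d = -39
  64a + 16b + 4c + d = -263
Solving the system yields a = -4, b = 1, c = -6, d = 1.
So g(s) = -4s³ + s² - 6s + 1.
Check: g(0) = 1. ✓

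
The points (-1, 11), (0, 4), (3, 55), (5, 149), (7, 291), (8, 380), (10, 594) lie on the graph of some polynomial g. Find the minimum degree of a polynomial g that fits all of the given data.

2

Divided differences on the nodes -1, 0, 3, 5, 7, 8, 10:
  order 0: 11  4  55  149  291  380  594
  order 1: -7  17  47  71  89  107
  order 2: 6  6  6  6  6
  order 3: 0  0  0  0
  order 4: 0  0  0
  order 5: 0  0
  order 6: 0
The order-2 divided differences are all 6 (nonzero) and every higher order vanishes, so the data lies on a polynomial of degree exactly 2.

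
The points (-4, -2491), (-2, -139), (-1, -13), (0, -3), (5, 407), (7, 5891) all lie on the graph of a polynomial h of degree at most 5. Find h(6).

1989

Using the Lagrange interpolation formula with nodes -4, -2, -1, 0, 5, 7:
  L_0(n) = (n + 2)(n + 1)n(n - 5)(n - 7) / -2376
  L_1(n) = (n + 4)(n + 1)n(n - 5)(n - 7) / 252
  L_2(n) = (n + 4)(n + 2)n(n - 5)(n - 7) / -144
  L_3(n) = (n + 4)(n + 2)(n + 1)(n - 5)(n - 7) / 280
  L_4(n) = (n + 4)(n + 2)(n + 1)n(n - 7) / -3780
  L_5(n) = (n + 4)(n + 2)(n + 1)n(n - 5) / 11088
Then h(n) = -2491·L_0(n) - 139·L_1(n) - 13·L_2(n) - 3·L_3(n) + 407·L_4(n) + 5891·L_5(n).
Expanding and collecting terms gives h(n) = n⁵ - 5n⁴ + 3n³ + n² + 2n - 3.
Evaluating at n = 6: h(6) = 1989.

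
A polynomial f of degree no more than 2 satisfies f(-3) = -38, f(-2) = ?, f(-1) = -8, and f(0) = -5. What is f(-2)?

On equispaced nodes a degree-2 polynomial has vanishing third forward difference, so
  - f(-3) + 3·f(-2) - 3·f(-1) + f(0) = 0.
Substituting the known values and solving for f(-2):
  3·f(-2) = -57
  f(-2) = -19.

-19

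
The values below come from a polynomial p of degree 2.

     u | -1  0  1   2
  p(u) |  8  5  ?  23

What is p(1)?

10

On equispaced nodes a degree-2 polynomial has vanishing third forward difference, so
  - p(-1) + 3·p(0) - 3·p(1) + p(2) = 0.
Substituting the known values and solving for p(1):
  -3·p(1) = -30
  p(1) = 10.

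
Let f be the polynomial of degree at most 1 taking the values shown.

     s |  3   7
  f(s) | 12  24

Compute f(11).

36

Using the Lagrange interpolation formula with nodes 3, 7:
  L_0(s) = (s - 7) / -4
  L_1(s) = (s - 3) / 4
Then f(s) = 12·L_0(s) + 24·L_1(s).
Expanding and collecting terms gives f(s) = 3s + 3.
Evaluating at s = 11: f(11) = 36.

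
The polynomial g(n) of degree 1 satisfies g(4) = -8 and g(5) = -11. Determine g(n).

g(n) = -3n + 4

Write g(n) = an + b. Substituting each data point gives a linear system:
  4a + b = -8
  5a + b = -11
Solving the system yields a = -3, b = 4.
So g(n) = -3n + 4.
Check: g(5) = -11. ✓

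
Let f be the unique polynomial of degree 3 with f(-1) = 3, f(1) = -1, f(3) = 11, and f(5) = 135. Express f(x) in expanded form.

Using the Lagrange interpolation formula with nodes -1, 1, 3, 5:
  L_0(x) = (x - 1)(x - 3)(x - 5) / -48
  L_1(x) = (x + 1)(x - 3)(x - 5) / 16
  L_2(x) = (x + 1)(x - 1)(x - 5) / -16
  L_3(x) = (x + 1)(x - 1)(x - 3) / 48
Then f(x) = 3·L_0(x) - 1·L_1(x) + 11·L_2(x) + 135·L_3(x).
Expanding and collecting terms gives f(x) = 2x^3 - 4x^2 - 4x + 5.
Check: f(1) = -1. ✓

f(x) = 2x^3 - 4x^2 - 4x + 5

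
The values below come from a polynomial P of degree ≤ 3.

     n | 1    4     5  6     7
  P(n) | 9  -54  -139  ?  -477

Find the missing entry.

-276

The 4 known points determine the degree-3 polynomial uniquely.
Write P(n) = an^3 + bn^2 + cn + d. Substituting each data point gives a linear system:
  a + b + c + d = 9
  64a + 16b + 4c + d = -54
  125a + 25b + 5c + d = -139
  343a + 49b + 7c + d = -477
Solving the system yields a = -2, b = 4, c = 1, d = 6.
So P(n) = -2n^3 + 4n^2 + n + 6.
Then P(6) = -276.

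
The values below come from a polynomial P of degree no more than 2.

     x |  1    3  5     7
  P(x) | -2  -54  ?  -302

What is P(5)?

-154

The 3 known points determine the degree-2 polynomial uniquely.
Write P(x) = ax^2 + bx + c. Substituting each data point gives a linear system:
  a + b + c = -2
  9a + 3b + c = -54
  49a + 7b + c = -302
Solving the system yields a = -6, b = -2, c = 6.
So P(x) = -6x^2 - 2x + 6.
Then P(5) = -154.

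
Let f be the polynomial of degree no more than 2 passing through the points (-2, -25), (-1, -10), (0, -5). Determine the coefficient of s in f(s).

Write f(s) = as^2 + bs + c. Substituting each data point gives a linear system:
  4a - 2b + c = -25
  a - b + c = -10
  c = -5
Solving the system yields a = -5, b = 0, c = -5.
So f(s) = -5s^2 - 5.
The coefficient of s is 0.

0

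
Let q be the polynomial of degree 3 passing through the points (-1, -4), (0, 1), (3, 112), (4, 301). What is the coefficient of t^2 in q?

-4

Write q(t) = at^3 + bt^2 + ct + d. Substituting each data point gives a linear system:
  -a + b - c + d = -4
  d = 1
  27a + 9b + 3c + d = 112
  64a + 16b + 4c + d = 301
Solving the system yields a = 6, b = -4, c = -5, d = 1.
So q(t) = 6t^3 - 4t^2 - 5t + 1.
The coefficient of t^2 is -4.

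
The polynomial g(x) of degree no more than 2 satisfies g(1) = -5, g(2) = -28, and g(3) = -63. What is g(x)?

g(x) = -6x^2 - 5x + 6

Using the Lagrange interpolation formula with nodes 1, 2, 3:
  L_0(x) = (x - 2)(x - 3) / 2
  L_1(x) = (x - 1)(x - 3) / -1
  L_2(x) = (x - 1)(x - 2) / 2
Then g(x) = -5·L_0(x) - 28·L_1(x) - 63·L_2(x).
Expanding and collecting terms gives g(x) = -6x² - 5x + 6.
Check: g(1) = -5. ✓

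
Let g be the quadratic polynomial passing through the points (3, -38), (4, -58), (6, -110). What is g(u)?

Write g(u) = au^2 + bu + c. Substituting each data point gives a linear system:
  9a + 3b + c = -38
  16a + 4b + c = -58
  36a + 6b + c = -110
Solving the system yields a = -2, b = -6, c = -2.
So g(u) = -2u^2 - 6u - 2.
Check: g(3) = -38. ✓

g(u) = -2u^2 - 6u - 2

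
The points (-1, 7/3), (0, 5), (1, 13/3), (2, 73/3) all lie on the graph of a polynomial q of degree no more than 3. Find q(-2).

Forward differences of the values at u = -1, 0, 1, 2:
  q  : 7/3  5  13/3  73/3
  Δ  : 8/3  -2/3  20
  Δ^2: -10/3  62/3
  Δ^3: 24
The third differences are constant, confirming degree 3.
Interpolating (Newton forward form) and evaluating at u = -2 gives q(-2) = -83/3.

-83/3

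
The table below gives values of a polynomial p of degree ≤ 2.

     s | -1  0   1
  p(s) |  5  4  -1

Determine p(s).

p(s) = -2s^2 - 3s + 4

Write p(s) = as^2 + bs + c. Substituting each data point gives a linear system:
  a - b + c = 5
  c = 4
  a + b + c = -1
Solving the system yields a = -2, b = -3, c = 4.
So p(s) = -2s^2 - 3s + 4.
Check: p(0) = 4. ✓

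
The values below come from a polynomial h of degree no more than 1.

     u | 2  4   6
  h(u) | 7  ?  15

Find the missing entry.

11

The 2 known points determine the degree-1 polynomial uniquely.
Write h(u) = au + b. Substituting each data point gives a linear system:
  2a + b = 7
  6a + b = 15
Solving the system yields a = 2, b = 3.
So h(u) = 2u + 3.
Then h(4) = 11.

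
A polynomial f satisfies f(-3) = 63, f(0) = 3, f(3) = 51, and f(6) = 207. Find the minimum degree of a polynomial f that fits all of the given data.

Forward differences of the values at n = -3, 0, 3, 6:
  f  : 63  3  51  207
  Δ  : -60  48  156
  Δ^2: 108  108
  Δ^3: 0
The second differences are constant (108) and nonzero, while all higher differences vanish, so the minimal degree is 2.

2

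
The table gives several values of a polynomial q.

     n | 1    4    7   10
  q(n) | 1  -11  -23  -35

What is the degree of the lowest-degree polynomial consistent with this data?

Forward differences of the values at n = 1, 4, 7, 10:
  q  : 1  -11  -23  -35
  Δ  : -12  -12  -12
  Δ^2: 0  0
  Δ^3: 0
The first differences are constant (-12) and nonzero, while all higher differences vanish, so the minimal degree is 1.

1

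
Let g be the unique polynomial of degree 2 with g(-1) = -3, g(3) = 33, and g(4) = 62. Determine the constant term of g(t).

Write g(t) = at^2 + bt + c. Substituting each data point gives a linear system:
  a - b + c = -3
  9a + 3b + c = 33
  16a + 4b + c = 62
Solving the system yields a = 4, b = 1, c = -6.
So g(t) = 4t^2 + t - 6.
The constant term is -6.

-6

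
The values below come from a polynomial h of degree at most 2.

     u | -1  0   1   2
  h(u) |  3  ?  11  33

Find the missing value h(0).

1

The 3 known points determine the degree-2 polynomial uniquely.
Write h(u) = au^2 + bu + c. Substituting each data point gives a linear system:
  a - b + c = 3
  a + b + c = 11
  4a + 2b + c = 33
Solving the system yields a = 6, b = 4, c = 1.
So h(u) = 6u² + 4u + 1.
Then h(0) = 1.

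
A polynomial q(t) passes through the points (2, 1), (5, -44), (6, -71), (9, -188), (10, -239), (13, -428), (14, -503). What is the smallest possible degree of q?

Divided differences on the nodes 2, 5, 6, 9, 10, 13, 14:
  order 0: 1  -44  -71  -188  -239  -428  -503
  order 1: -15  -27  -39  -51  -63  -75
  order 2: -3  -3  -3  -3  -3
  order 3: 0  0  0  0
  order 4: 0  0  0
  order 5: 0  0
  order 6: 0
The order-2 divided differences are all -3 (nonzero) and every higher order vanishes, so the data lies on a polynomial of degree exactly 2.

2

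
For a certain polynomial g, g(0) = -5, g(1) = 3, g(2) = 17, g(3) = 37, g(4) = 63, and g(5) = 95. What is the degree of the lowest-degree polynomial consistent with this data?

2

Forward differences of the values at s = 0, 1, 2, 3, 4, 5:
  g  : -5  3  17  37  63  95
  Δ  : 8  14  20  26  32
  Δ^2: 6  6  6  6
  Δ^3: 0  0  0
  Δ^4: 0  0
  Δ^5: 0
The second differences are constant (6) and nonzero, while all higher differences vanish, so the minimal degree is 2.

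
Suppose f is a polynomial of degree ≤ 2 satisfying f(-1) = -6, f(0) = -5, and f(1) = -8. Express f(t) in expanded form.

Using the Lagrange interpolation formula with nodes -1, 0, 1:
  L_0(t) = t(t - 1) / 2
  L_1(t) = (t + 1)(t - 1) / -1
  L_2(t) = (t + 1)t / 2
Then f(t) = -6·L_0(t) - 5·L_1(t) - 8·L_2(t).
Expanding and collecting terms gives f(t) = -2t² - t - 5.
Check: f(1) = -8. ✓

f(t) = -2t^2 - t - 5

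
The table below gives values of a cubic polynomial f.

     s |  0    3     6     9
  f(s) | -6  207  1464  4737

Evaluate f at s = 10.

Write f(s) = as^3 + bs^2 + cs + d. Substituting each data point gives a linear system:
  d = -6
  27a + 9b + 3c + d = 207
  216a + 36b + 6c + d = 1464
  729a + 81b + 9c + d = 4737
Solving the system yields a = 6, b = 4, c = 5, d = -6.
So f(s) = 6s^3 + 4s^2 + 5s - 6.
Then f(10) = 6444.

6444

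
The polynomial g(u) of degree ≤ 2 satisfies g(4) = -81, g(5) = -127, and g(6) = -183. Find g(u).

Write g(u) = au^2 + bu + c. Substituting each data point gives a linear system:
  16a + 4b + c = -81
  25a + 5b + c = -127
  36a + 6b + c = -183
Solving the system yields a = -5, b = -1, c = 3.
So g(u) = -5u² - u + 3.
Check: g(4) = -81. ✓

g(u) = -5u^2 - u + 3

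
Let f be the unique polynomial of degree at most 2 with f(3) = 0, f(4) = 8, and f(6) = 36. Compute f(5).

Write f(x) = ax^2 + bx + c. Substituting each data point gives a linear system:
  9a + 3b + c = 0
  16a + 4b + c = 8
  36a + 6b + c = 36
Solving the system yields a = 2, b = -6, c = 0.
So f(x) = 2x^2 - 6x.
Then f(5) = 20.

20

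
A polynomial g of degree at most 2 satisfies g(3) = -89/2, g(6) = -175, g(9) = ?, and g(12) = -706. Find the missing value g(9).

-791/2

The 3 known points determine the degree-2 polynomial uniquely.
Write g(u) = au^2 + bu + c. Substituting each data point gives a linear system:
  9a + 3b + c = -89/2
  36a + 6b + c = -175
  144a + 12b + c = -706
Solving the system yields a = -5, b = 3/2, c = -4.
So g(u) = -5u^2 + (3/2)u - 4.
Then g(9) = -791/2.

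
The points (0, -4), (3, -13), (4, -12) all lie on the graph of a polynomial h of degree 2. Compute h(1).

Write h(u) = au^2 + bu + c. Substituting each data point gives a linear system:
  c = -4
  9a + 3b + c = -13
  16a + 4b + c = -12
Solving the system yields a = 1, b = -6, c = -4.
So h(u) = u^2 - 6u - 4.
Then h(1) = -9.

-9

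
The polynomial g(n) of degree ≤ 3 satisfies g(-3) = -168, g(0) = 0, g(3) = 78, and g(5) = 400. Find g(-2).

-62

Write g(n) = an^3 + bn^2 + cn + d. Substituting each data point gives a linear system:
  -27a + 9b - 3c + d = -168
  d = 0
  27a + 9b + 3c + d = 78
  125a + 25b + 5c + d = 400
Solving the system yields a = 4, b = -5, c = 5, d = 0.
So g(n) = 4n^3 - 5n^2 + 5n.
Then g(-2) = -62.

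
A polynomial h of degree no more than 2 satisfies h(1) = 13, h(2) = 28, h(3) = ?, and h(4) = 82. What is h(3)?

51

On equispaced nodes a degree-2 polynomial has vanishing third forward difference, so
  - h(1) + 3·h(2) - 3·h(3) + h(4) = 0.
Substituting the known values and solving for h(3):
  -3·h(3) = -153
  h(3) = 51.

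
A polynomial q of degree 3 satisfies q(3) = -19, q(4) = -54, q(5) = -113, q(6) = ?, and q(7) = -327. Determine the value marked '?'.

On equispaced nodes a degree-3 polynomial has vanishing fourth forward difference, so
  q(3) - 4·q(4) + 6·q(5) - 4·q(6) + q(7) = 0.
Substituting the known values and solving for q(6):
  -4·q(6) = 808
  q(6) = -202.

-202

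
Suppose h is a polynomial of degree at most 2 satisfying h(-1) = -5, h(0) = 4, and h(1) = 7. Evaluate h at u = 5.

Using the Lagrange interpolation formula with nodes -1, 0, 1:
  L_0(u) = u(u - 1) / 2
  L_1(u) = (u + 1)(u - 1) / -1
  L_2(u) = (u + 1)u / 2
Then h(u) = -5·L_0(u) + 4·L_1(u) + 7·L_2(u).
Expanding and collecting terms gives h(u) = -3u^2 + 6u + 4.
Evaluating at u = 5: h(5) = -41.

-41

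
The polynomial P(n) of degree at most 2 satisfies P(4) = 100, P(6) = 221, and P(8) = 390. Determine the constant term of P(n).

2

Write P(n) = an^2 + bn + c. Substituting each data point gives a linear system:
  16a + 4b + c = 100
  36a + 6b + c = 221
  64a + 8b + c = 390
Solving the system yields a = 6, b = 1/2, c = 2.
So P(n) = 6n² + (1/2)n + 2.
The constant term is 2.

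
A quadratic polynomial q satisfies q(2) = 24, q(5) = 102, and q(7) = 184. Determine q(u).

q(u) = 3u^2 + 5u + 2

Write q(u) = au^2 + bu + c. Substituting each data point gives a linear system:
  4a + 2b + c = 24
  25a + 5b + c = 102
  49a + 7b + c = 184
Solving the system yields a = 3, b = 5, c = 2.
So q(u) = 3u^2 + 5u + 2.
Check: q(7) = 184. ✓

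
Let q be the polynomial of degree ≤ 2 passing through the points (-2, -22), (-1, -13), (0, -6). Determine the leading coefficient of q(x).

Write q(x) = ax^2 + bx + c. Substituting each data point gives a linear system:
  4a - 2b + c = -22
  a - b + c = -13
  c = -6
Solving the system yields a = -1, b = 6, c = -6.
So q(x) = -x^2 + 6x - 6.
The leading coefficient is -1.

-1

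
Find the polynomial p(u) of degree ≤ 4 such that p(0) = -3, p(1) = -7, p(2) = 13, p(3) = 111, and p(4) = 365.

Write p(u) = au^4 + bu^3 + cu^2 + du + e. Substituting each data point gives a linear system:
  e = -3
  a + b + c + d + e = -7
  16a + 8b + 4c + 2d + e = 13
  81a + 27b + 9c + 3d + e = 111
  256a + 64b + 16c + 4d + e = 365
Solving the system yields a = 1, b = 3, c = -4, d = -4, e = -3.
So p(u) = u⁴ + 3u³ - 4u² - 4u - 3.
Check: p(2) = 13. ✓

p(u) = u^4 + 3u^3 - 4u^2 - 4u - 3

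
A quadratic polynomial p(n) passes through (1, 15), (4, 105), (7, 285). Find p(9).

455

Using the Lagrange interpolation formula with nodes 1, 4, 7:
  L_0(n) = (n - 4)(n - 7) / 18
  L_1(n) = (n - 1)(n - 7) / -9
  L_2(n) = (n - 1)(n - 4) / 18
Then p(n) = 15·L_0(n) + 105·L_1(n) + 285·L_2(n).
Expanding and collecting terms gives p(n) = 5n^2 + 5n + 5.
Evaluating at n = 9: p(9) = 455.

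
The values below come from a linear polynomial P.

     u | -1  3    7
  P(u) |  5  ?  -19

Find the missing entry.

-7

The 2 known points determine the degree-1 polynomial uniquely.
Write P(u) = au + b. Substituting each data point gives a linear system:
  -a + b = 5
  7a + b = -19
Solving the system yields a = -3, b = 2.
So P(u) = -3u + 2.
Then P(3) = -7.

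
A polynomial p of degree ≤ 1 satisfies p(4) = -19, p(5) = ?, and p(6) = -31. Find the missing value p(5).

The 2 known points determine the degree-1 polynomial uniquely.
Write p(u) = au + b. Substituting each data point gives a linear system:
  4a + b = -19
  6a + b = -31
Solving the system yields a = -6, b = 5.
So p(u) = -6u + 5.
Then p(5) = -25.

-25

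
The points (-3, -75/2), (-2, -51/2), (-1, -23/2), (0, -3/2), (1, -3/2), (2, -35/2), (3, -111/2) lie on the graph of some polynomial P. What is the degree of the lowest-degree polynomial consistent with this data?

Forward differences of the values at x = -3, -2, -1, 0, 1, 2, 3:
  P  : -75/2  -51/2  -23/2  -3/2  -3/2  -35/2  -111/2
  Δ  : 12  14  10  0  -16  -38
  Δ^2: 2  -4  -10  -16  -22
  Δ^3: -6  -6  -6  -6
  Δ^4: 0  0  0
  Δ^5: 0  0
  Δ^6: 0
The third differences are constant (-6) and nonzero, while all higher differences vanish, so the minimal degree is 3.

3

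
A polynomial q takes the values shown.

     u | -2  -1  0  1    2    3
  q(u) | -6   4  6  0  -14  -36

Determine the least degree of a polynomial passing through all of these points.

Forward differences of the values at u = -2, -1, 0, 1, 2, 3:
  q  : -6  4  6  0  -14  -36
  Δ  : 10  2  -6  -14  -22
  Δ^2: -8  -8  -8  -8
  Δ^3: 0  0  0
  Δ^4: 0  0
  Δ^5: 0
The second differences are constant (-8) and nonzero, while all higher differences vanish, so the minimal degree is 2.

2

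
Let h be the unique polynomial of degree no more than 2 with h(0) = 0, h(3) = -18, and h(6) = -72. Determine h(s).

Write h(s) = as^2 + bs + c. Substituting each data point gives a linear system:
  c = 0
  9a + 3b + c = -18
  36a + 6b + c = -72
Solving the system yields a = -2, b = 0, c = 0.
So h(s) = -2s^2.
Check: h(6) = -72. ✓

h(s) = -2s^2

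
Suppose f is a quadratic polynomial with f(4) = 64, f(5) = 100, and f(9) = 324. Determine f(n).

f(n) = 4n^2

Using the Lagrange interpolation formula with nodes 4, 5, 9:
  L_0(n) = (n - 5)(n - 9) / 5
  L_1(n) = (n - 4)(n - 9) / -4
  L_2(n) = (n - 4)(n - 5) / 20
Then f(n) = 64·L_0(n) + 100·L_1(n) + 324·L_2(n).
Expanding and collecting terms gives f(n) = 4n^2.
Check: f(9) = 324. ✓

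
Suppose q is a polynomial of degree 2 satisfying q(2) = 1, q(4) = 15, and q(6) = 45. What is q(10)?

Forward differences of the values at u = 2, 4, 6:
  q  : 1  15  45
  Δ  : 14  30
  Δ^2: 16
The second differences are constant, confirming degree 2.
Interpolating (Newton forward form) and evaluating at u = 10 gives q(10) = 153.

153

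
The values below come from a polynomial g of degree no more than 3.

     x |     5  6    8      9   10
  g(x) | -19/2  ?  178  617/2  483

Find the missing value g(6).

The 4 known points determine the degree-3 polynomial uniquely.
Write g(x) = ax^3 + bx^2 + cx + d. Substituting each data point gives a linear system:
  125a + 25b + 5c + d = -19/2
  512a + 64b + 8c + d = 178
  729a + 81b + 9c + d = 617/2
  1000a + 100b + 10c + d = 483
Solving the system yields a = 1, b = -5, c = -3/2, d = -2.
So g(x) = x³ - 5x² - (3/2)x - 2.
Then g(6) = 25.

25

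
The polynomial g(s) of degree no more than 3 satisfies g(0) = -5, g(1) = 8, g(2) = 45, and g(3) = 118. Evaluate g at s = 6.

Forward differences of the values at s = 0, 1, 2, 3:
  g  : -5  8  45  118
  Δ  : 13  37  73
  Δ^2: 24  36
  Δ^3: 12
The third differences are constant, confirming degree 3.
Interpolating (Newton forward form) and evaluating at s = 6 gives g(6) = 673.

673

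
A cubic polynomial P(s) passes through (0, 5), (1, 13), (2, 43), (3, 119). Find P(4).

265

Using the Lagrange interpolation formula with nodes 0, 1, 2, 3:
  L_0(s) = (s - 1)(s - 2)(s - 3) / -6
  L_1(s) = s(s - 2)(s - 3) / 2
  L_2(s) = s(s - 1)(s - 3) / -2
  L_3(s) = s(s - 1)(s - 2) / 6
Then P(s) = 5·L_0(s) + 13·L_1(s) + 43·L_2(s) + 119·L_3(s).
Expanding and collecting terms gives P(s) = 4s³ - s² + 5s + 5.
Evaluating at s = 4: P(4) = 265.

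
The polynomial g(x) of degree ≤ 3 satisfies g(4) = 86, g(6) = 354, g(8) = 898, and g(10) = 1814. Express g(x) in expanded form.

g(x) = 2x^3 - (3/2)x^2 - 3x - 6

Using the Lagrange interpolation formula with nodes 4, 6, 8, 10:
  L_0(x) = (x - 6)(x - 8)(x - 10) / -48
  L_1(x) = (x - 4)(x - 8)(x - 10) / 16
  L_2(x) = (x - 4)(x - 6)(x - 10) / -16
  L_3(x) = (x - 4)(x - 6)(x - 8) / 48
Then g(x) = 86·L_0(x) + 354·L_1(x) + 898·L_2(x) + 1814·L_3(x).
Expanding and collecting terms gives g(x) = 2x^3 - (3/2)x^2 - 3x - 6.
Check: g(10) = 1814. ✓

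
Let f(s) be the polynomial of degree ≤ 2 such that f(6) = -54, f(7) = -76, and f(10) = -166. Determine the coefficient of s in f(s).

Write f(s) = as^2 + bs + c. Substituting each data point gives a linear system:
  36a + 6b + c = -54
  49a + 7b + c = -76
  100a + 10b + c = -166
Solving the system yields a = -2, b = 4, c = -6.
So f(s) = -2s^2 + 4s - 6.
The coefficient of s is 4.

4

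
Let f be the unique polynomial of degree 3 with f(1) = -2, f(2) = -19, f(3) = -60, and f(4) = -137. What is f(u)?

f(u) = -2u^3 - 3u + 3

Using the Lagrange interpolation formula with nodes 1, 2, 3, 4:
  L_0(u) = (u - 2)(u - 3)(u - 4) / -6
  L_1(u) = (u - 1)(u - 3)(u - 4) / 2
  L_2(u) = (u - 1)(u - 2)(u - 4) / -2
  L_3(u) = (u - 1)(u - 2)(u - 3) / 6
Then f(u) = -2·L_0(u) - 19·L_1(u) - 60·L_2(u) - 137·L_3(u).
Expanding and collecting terms gives f(u) = -2u^3 - 3u + 3.
Check: f(4) = -137. ✓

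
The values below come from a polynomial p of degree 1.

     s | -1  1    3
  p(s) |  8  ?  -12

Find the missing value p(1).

-2

The 2 known points determine the degree-1 polynomial uniquely.
Write p(s) = as + b. Substituting each data point gives a linear system:
  -a + b = 8
  3a + b = -12
Solving the system yields a = -5, b = 3.
So p(s) = -5s + 3.
Then p(1) = -2.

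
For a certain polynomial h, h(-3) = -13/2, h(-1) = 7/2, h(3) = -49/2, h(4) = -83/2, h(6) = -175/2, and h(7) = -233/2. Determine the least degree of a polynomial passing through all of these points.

2

Divided differences on the nodes -3, -1, 3, 4, 6, 7:
  order 0: -13/2  7/2  -49/2  -83/2  -175/2  -233/2
  order 1: 5  -7  -17  -23  -29
  order 2: -2  -2  -2  -2
  order 3: 0  0  0
  order 4: 0  0
  order 5: 0
The order-2 divided differences are all -2 (nonzero) and every higher order vanishes, so the data lies on a polynomial of degree exactly 2.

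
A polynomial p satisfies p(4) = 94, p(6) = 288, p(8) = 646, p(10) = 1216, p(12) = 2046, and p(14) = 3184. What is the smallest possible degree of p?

3

Forward differences of the values at t = 4, 6, 8, 10, 12, 14:
  p  : 94  288  646  1216  2046  3184
  Δ  : 194  358  570  830  1138
  Δ^2: 164  212  260  308
  Δ^3: 48  48  48
  Δ^4: 0  0
  Δ^5: 0
The third differences are constant (48) and nonzero, while all higher differences vanish, so the minimal degree is 3.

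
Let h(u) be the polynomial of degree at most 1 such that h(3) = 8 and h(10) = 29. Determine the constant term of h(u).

-1

Write h(u) = au + b. Substituting each data point gives a linear system:
  3a + b = 8
  10a + b = 29
Solving the system yields a = 3, b = -1.
So h(u) = 3u - 1.
The constant term is -1.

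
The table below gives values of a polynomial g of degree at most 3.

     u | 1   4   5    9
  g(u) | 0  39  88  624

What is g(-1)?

Write g(u) = au^3 + bu^2 + cu + d. Substituting each data point gives a linear system:
  a + b + c + d = 0
  64a + 16b + 4c + d = 39
  125a + 25b + 5c + d = 88
  729a + 81b + 9c + d = 624
Solving the system yields a = 1, b = -1, c = -3, d = 3.
So g(u) = u^3 - u^2 - 3u + 3.
Then g(-1) = 4.

4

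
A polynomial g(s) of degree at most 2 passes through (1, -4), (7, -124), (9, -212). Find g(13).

-460

Write g(s) = as^2 + bs + c. Substituting each data point gives a linear system:
  a + b + c = -4
  49a + 7b + c = -124
  81a + 9b + c = -212
Solving the system yields a = -3, b = 4, c = -5.
So g(s) = -3s^2 + 4s - 5.
Then g(13) = -460.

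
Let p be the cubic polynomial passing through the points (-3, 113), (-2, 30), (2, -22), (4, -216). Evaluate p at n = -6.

914

Using the Lagrange interpolation formula with nodes -3, -2, 2, 4:
  L_0(n) = (n + 2)(n - 2)(n - 4) / -35
  L_1(n) = (n + 3)(n - 2)(n - 4) / 24
  L_2(n) = (n + 3)(n + 2)(n - 4) / -40
  L_3(n) = (n + 3)(n + 2)(n - 2) / 84
Then p(n) = 113·L_0(n) + 30·L_1(n) - 22·L_2(n) - 216·L_3(n).
Expanding and collecting terms gives p(n) = -4n^3 + 2n^2 + 3n - 4.
Evaluating at n = -6: p(-6) = 914.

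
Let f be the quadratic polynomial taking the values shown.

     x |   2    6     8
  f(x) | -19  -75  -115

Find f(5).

-58

Write f(x) = ax^2 + bx + c. Substituting each data point gives a linear system:
  4a + 2b + c = -19
  36a + 6b + c = -75
  64a + 8b + c = -115
Solving the system yields a = -1, b = -6, c = -3.
So f(x) = -x² - 6x - 3.
Then f(5) = -58.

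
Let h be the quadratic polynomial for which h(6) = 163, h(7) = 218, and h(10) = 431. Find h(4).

Write h(t) = at^2 + bt + c. Substituting each data point gives a linear system:
  36a + 6b + c = 163
  49a + 7b + c = 218
  100a + 10b + c = 431
Solving the system yields a = 4, b = 3, c = 1.
So h(t) = 4t^2 + 3t + 1.
Then h(4) = 77.

77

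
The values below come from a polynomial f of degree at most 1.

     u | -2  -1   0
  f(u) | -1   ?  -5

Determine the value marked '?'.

The 2 known points determine the degree-1 polynomial uniquely.
Write f(u) = au + b. Substituting each data point gives a linear system:
  -2a + b = -1
  b = -5
Solving the system yields a = -2, b = -5.
So f(u) = -2u - 5.
Then f(-1) = -3.

-3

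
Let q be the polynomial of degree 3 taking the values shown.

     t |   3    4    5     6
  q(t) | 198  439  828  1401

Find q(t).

Write q(t) = at^3 + bt^2 + ct + d. Substituting each data point gives a linear system:
  27a + 9b + 3c + d = 198
  64a + 16b + 4c + d = 439
  125a + 25b + 5c + d = 828
  216a + 36b + 6c + d = 1401
Solving the system yields a = 6, b = 2, c = 5, d = 3.
So q(t) = 6t³ + 2t² + 5t + 3.
Check: q(3) = 198. ✓

q(t) = 6t^3 + 2t^2 + 5t + 3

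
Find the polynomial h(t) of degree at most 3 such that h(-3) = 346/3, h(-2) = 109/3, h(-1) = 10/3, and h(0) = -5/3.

Write h(t) = at^3 + bt^2 + ct + d. Substituting each data point gives a linear system:
  -27a + 9b - 3c + d = 346/3
  -8a + 4b - 2c + d = 109/3
  -a + b - c + d = 10/3
  d = -5/3
Solving the system yields a = -3, b = 5, c = 3, d = -5/3.
So h(t) = -3t^3 + 5t^2 + 3t - 5/3.
Check: h(-2) = 109/3. ✓

h(t) = -3t^3 + 5t^2 + 3t - 5/3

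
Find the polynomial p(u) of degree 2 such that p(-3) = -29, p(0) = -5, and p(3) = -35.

p(u) = -3u^2 - u - 5

Using the Lagrange interpolation formula with nodes -3, 0, 3:
  L_0(u) = u(u - 3) / 18
  L_1(u) = (u + 3)(u - 3) / -9
  L_2(u) = (u + 3)u / 18
Then p(u) = -29·L_0(u) - 5·L_1(u) - 35·L_2(u).
Expanding and collecting terms gives p(u) = -3u² - u - 5.
Check: p(0) = -5. ✓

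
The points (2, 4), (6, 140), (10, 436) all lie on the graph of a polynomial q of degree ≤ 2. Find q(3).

Using the Lagrange interpolation formula with nodes 2, 6, 10:
  L_0(n) = (n - 6)(n - 10) / 32
  L_1(n) = (n - 2)(n - 10) / -16
  L_2(n) = (n - 2)(n - 6) / 32
Then q(n) = 4·L_0(n) + 140·L_1(n) + 436·L_2(n).
Expanding and collecting terms gives q(n) = 5n^2 - 6n - 4.
Evaluating at n = 3: q(3) = 23.

23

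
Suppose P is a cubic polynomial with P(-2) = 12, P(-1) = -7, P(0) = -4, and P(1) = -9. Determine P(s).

P(s) = -5s^3 - 4s^2 + 4s - 4

Write P(s) = as^3 + bs^2 + cs + d. Substituting each data point gives a linear system:
  -8a + 4b - 2c + d = 12
  -a + b - c + d = -7
  d = -4
  a + b + c + d = -9
Solving the system yields a = -5, b = -4, c = 4, d = -4.
So P(s) = -5s^3 - 4s^2 + 4s - 4.
Check: P(0) = -4. ✓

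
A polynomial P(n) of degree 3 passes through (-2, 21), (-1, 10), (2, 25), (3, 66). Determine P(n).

Using the Lagrange interpolation formula with nodes -2, -1, 2, 3:
  L_0(n) = (n + 1)(n - 2)(n - 3) / -20
  L_1(n) = (n + 2)(n - 2)(n - 3) / 12
  L_2(n) = (n + 2)(n + 1)(n - 3) / -12
  L_3(n) = (n + 2)(n + 1)(n - 2) / 20
Then P(n) = 21·L_0(n) + 10·L_1(n) + 25·L_2(n) + 66·L_3(n).
Expanding and collecting terms gives P(n) = n^3 + 5n^2 - 3n + 3.
Check: P(2) = 25. ✓

P(n) = n^3 + 5n^2 - 3n + 3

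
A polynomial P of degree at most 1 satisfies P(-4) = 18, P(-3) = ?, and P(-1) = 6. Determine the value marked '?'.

The 2 known points determine the degree-1 polynomial uniquely.
Write P(u) = au + b. Substituting each data point gives a linear system:
  -4a + b = 18
  -a + b = 6
Solving the system yields a = -4, b = 2.
So P(u) = -4u + 2.
Then P(-3) = 14.

14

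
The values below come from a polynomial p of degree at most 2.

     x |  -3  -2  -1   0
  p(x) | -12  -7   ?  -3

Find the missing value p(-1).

-4

On equispaced nodes a degree-2 polynomial has vanishing third forward difference, so
  - p(-3) + 3·p(-2) - 3·p(-1) + p(0) = 0.
Substituting the known values and solving for p(-1):
  -3·p(-1) = 12
  p(-1) = -4.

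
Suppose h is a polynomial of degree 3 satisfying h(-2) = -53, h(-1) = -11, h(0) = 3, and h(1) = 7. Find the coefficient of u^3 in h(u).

3

Write h(u) = au^3 + bu^2 + cu + d. Substituting each data point gives a linear system:
  -8a + 4b - 2c + d = -53
  -a + b - c + d = -11
  d = 3
  a + b + c + d = 7
Solving the system yields a = 3, b = -5, c = 6, d = 3.
So h(u) = 3u^3 - 5u^2 + 6u + 3.
The leading coefficient is 3.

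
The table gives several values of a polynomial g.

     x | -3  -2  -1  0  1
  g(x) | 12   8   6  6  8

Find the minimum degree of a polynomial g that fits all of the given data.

Forward differences of the values at x = -3, -2, -1, 0, 1:
  g  : 12  8  6  6  8
  Δ  : -4  -2  0  2
  Δ^2: 2  2  2
  Δ^3: 0  0
  Δ^4: 0
The second differences are constant (2) and nonzero, while all higher differences vanish, so the minimal degree is 2.

2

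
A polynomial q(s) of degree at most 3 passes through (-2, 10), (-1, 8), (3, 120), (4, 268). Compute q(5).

Using the Lagrange interpolation formula with nodes -2, -1, 3, 4:
  L_0(s) = (s + 1)(s - 3)(s - 4) / -30
  L_1(s) = (s + 2)(s - 3)(s - 4) / 20
  L_2(s) = (s + 2)(s + 1)(s - 4) / -20
  L_3(s) = (s + 2)(s + 1)(s - 3) / 30
Then q(s) = 10·L_0(s) + 8·L_1(s) + 120·L_2(s) + 268·L_3(s).
Expanding and collecting terms gives q(s) = 3s^3 + 6s^2 - 5s.
Evaluating at s = 5: q(5) = 500.

500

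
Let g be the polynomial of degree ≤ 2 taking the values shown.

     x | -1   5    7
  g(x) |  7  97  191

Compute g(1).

Using the Lagrange interpolation formula with nodes -1, 5, 7:
  L_0(x) = (x - 5)(x - 7) / 48
  L_1(x) = (x + 1)(x - 7) / -12
  L_2(x) = (x + 1)(x - 5) / 16
Then g(x) = 7·L_0(x) + 97·L_1(x) + 191·L_2(x).
Expanding and collecting terms gives g(x) = 4x² - x + 2.
Evaluating at x = 1: g(1) = 5.

5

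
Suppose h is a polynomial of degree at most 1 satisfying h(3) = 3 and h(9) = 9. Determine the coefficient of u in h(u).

Write h(u) = au + b. Substituting each data point gives a linear system:
  3a + b = 3
  9a + b = 9
Solving the system yields a = 1, b = 0.
So h(u) = u.
The leading coefficient is 1.

1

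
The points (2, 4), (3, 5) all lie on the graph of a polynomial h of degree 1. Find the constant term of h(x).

2

Write h(x) = ax + b. Substituting each data point gives a linear system:
  2a + b = 4
  3a + b = 5
Solving the system yields a = 1, b = 2.
So h(x) = x + 2.
The constant term is 2.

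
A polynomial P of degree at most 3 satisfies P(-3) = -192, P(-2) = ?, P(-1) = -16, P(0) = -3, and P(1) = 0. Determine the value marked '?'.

On equispaced nodes a degree-3 polynomial has vanishing fourth forward difference, so
  P(-3) - 4·P(-2) + 6·P(-1) - 4·P(0) + P(1) = 0.
Substituting the known values and solving for P(-2):
  -4·P(-2) = 276
  P(-2) = -69.

-69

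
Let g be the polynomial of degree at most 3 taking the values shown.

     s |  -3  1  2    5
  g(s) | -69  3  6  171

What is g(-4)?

Using the Lagrange interpolation formula with nodes -3, 1, 2, 5:
  L_0(s) = (s - 1)(s - 2)(s - 5) / -160
  L_1(s) = (s + 3)(s - 2)(s - 5) / 16
  L_2(s) = (s + 3)(s - 1)(s - 5) / -15
  L_3(s) = (s + 3)(s - 1)(s - 2) / 96
Then g(s) = -69·L_0(s) + 3·L_1(s) + 6·L_2(s) + 171·L_3(s).
Expanding and collecting terms gives g(s) = 2s^3 - 3s^2 - 2s + 6.
Evaluating at s = -4: g(-4) = -162.

-162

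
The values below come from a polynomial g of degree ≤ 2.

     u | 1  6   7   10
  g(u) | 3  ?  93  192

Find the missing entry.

68

The 3 known points determine the degree-2 polynomial uniquely.
Write g(u) = au^2 + bu + c. Substituting each data point gives a linear system:
  a + b + c = 3
  49a + 7b + c = 93
  100a + 10b + c = 192
Solving the system yields a = 2, b = -1, c = 2.
So g(u) = 2u^2 - u + 2.
Then g(6) = 68.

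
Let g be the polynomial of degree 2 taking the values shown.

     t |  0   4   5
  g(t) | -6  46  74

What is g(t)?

g(t) = 3t^2 + t - 6

Write g(t) = at^2 + bt + c. Substituting each data point gives a linear system:
  c = -6
  16a + 4b + c = 46
  25a + 5b + c = 74
Solving the system yields a = 3, b = 1, c = -6.
So g(t) = 3t^2 + t - 6.
Check: g(4) = 46. ✓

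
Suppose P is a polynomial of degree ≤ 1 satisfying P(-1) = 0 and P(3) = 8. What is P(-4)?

-6

Using the Lagrange interpolation formula with nodes -1, 3:
  L_0(t) = (t - 3) / -4
  L_1(t) = (t + 1) / 4
Then P(t) = 0·L_0(t) + 8·L_1(t).
Expanding and collecting terms gives P(t) = 2t + 2.
Evaluating at t = -4: P(-4) = -6.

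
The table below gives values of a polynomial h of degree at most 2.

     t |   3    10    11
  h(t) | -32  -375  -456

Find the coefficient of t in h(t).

3

Write h(t) = at^2 + bt + c. Substituting each data point gives a linear system:
  9a + 3b + c = -32
  100a + 10b + c = -375
  121a + 11b + c = -456
Solving the system yields a = -4, b = 3, c = -5.
So h(t) = -4t² + 3t - 5.
The coefficient of t is 3.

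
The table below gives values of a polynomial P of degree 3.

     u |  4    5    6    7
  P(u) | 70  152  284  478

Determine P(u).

P(u) = 2u^3 - 5u^2 + 5u + 2

Using the Lagrange interpolation formula with nodes 4, 5, 6, 7:
  L_0(u) = (u - 5)(u - 6)(u - 7) / -6
  L_1(u) = (u - 4)(u - 6)(u - 7) / 2
  L_2(u) = (u - 4)(u - 5)(u - 7) / -2
  L_3(u) = (u - 4)(u - 5)(u - 6) / 6
Then P(u) = 70·L_0(u) + 152·L_1(u) + 284·L_2(u) + 478·L_3(u).
Expanding and collecting terms gives P(u) = 2u^3 - 5u^2 + 5u + 2.
Check: P(5) = 152. ✓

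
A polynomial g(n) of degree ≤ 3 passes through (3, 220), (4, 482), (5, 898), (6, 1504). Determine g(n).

g(n) = 6n^3 + 5n^2 + 5n - 2

Write g(n) = an^3 + bn^2 + cn + d. Substituting each data point gives a linear system:
  27a + 9b + 3c + d = 220
  64a + 16b + 4c + d = 482
  125a + 25b + 5c + d = 898
  216a + 36b + 6c + d = 1504
Solving the system yields a = 6, b = 5, c = 5, d = -2.
So g(n) = 6n³ + 5n² + 5n - 2.
Check: g(3) = 220. ✓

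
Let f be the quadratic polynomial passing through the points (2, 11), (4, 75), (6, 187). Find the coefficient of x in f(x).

-4

Write f(x) = ax^2 + bx + c. Substituting each data point gives a linear system:
  4a + 2b + c = 11
  16a + 4b + c = 75
  36a + 6b + c = 187
Solving the system yields a = 6, b = -4, c = -5.
So f(x) = 6x² - 4x - 5.
The coefficient of x is -4.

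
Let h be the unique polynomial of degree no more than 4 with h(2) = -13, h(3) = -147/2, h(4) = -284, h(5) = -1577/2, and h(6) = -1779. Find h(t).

h(t) = -2t^4 + 4t^3 - t^2 - (3/2)t - 6

Write h(t) = at^4 + bt^3 + ct^2 + dt + e. Substituting each data point gives a linear system:
  16a + 8b + 4c + 2d + e = -13
  81a + 27b + 9c + 3d + e = -147/2
  256a + 64b + 16c + 4d + e = -284
  625a + 125b + 25c + 5d + e = -1577/2
  1296a + 216b + 36c + 6d + e = -1779
Solving the system yields a = -2, b = 4, c = -1, d = -3/2, e = -6.
So h(t) = -2t^4 + 4t^3 - t^2 - (3/2)t - 6.
Check: h(2) = -13. ✓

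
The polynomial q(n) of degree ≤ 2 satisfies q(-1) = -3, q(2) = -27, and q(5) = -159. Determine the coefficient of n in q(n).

-2

Write q(n) = an^2 + bn + c. Substituting each data point gives a linear system:
  a - b + c = -3
  4a + 2b + c = -27
  25a + 5b + c = -159
Solving the system yields a = -6, b = -2, c = 1.
So q(n) = -6n² - 2n + 1.
The coefficient of n is -2.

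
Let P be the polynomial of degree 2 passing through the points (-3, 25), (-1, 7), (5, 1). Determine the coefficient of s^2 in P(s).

1

Write P(s) = as^2 + bs + c. Substituting each data point gives a linear system:
  9a - 3b + c = 25
  a - b + c = 7
  25a + 5b + c = 1
Solving the system yields a = 1, b = -5, c = 1.
So P(s) = s² - 5s + 1.
The leading coefficient is 1.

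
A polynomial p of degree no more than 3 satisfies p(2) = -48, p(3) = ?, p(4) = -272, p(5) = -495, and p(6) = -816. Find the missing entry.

On equispaced nodes a degree-3 polynomial has vanishing fourth forward difference, so
  p(2) - 4·p(3) + 6·p(4) - 4·p(5) + p(6) = 0.
Substituting the known values and solving for p(3):
  -4·p(3) = 516
  p(3) = -129.

-129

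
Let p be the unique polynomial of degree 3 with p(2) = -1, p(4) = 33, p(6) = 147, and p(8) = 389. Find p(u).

p(u) = u^3 - 2u^2 + u - 3

Write p(u) = au^3 + bu^2 + cu + d. Substituting each data point gives a linear system:
  8a + 4b + 2c + d = -1
  64a + 16b + 4c + d = 33
  216a + 36b + 6c + d = 147
  512a + 64b + 8c + d = 389
Solving the system yields a = 1, b = -2, c = 1, d = -3.
So p(u) = u^3 - 2u^2 + u - 3.
Check: p(2) = -1. ✓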